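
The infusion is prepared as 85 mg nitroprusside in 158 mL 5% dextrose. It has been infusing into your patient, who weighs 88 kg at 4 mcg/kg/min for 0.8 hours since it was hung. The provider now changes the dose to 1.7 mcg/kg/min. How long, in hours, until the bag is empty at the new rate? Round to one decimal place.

7.6 hours

Initial rate:
Dose = 4 mcg/kg/min × 88 kg = 352 mcg/min
352 mcg/min × 60 min/hr = 21120 mcg/hr
Concentration = 85 mg ÷ 158 mL = 0.5379747 mg/mL = 537.9747 mcg/mL
Rate = 21120 mcg/hr ÷ 537.9747 mcg/mL = 39.25835 mL/hr
Volume infused so far = 39.25835 mL/hr × 0.8 hr = 31.40668 mL
Volume remaining = 158 − 31.40668 = 126.5933 mL
New rate:
Dose = 1.7 mcg/kg/min × 88 kg = 149.6 mcg/min
149.6 mcg/min × 60 min/hr = 8976 mcg/hr
Rate = 8976 mcg/hr ÷ 537.9747 mcg/mL = 16.6848 mL/hr
Time remaining = 126.5933 mL ÷ 16.6848 mL/hr = 7.587344 hr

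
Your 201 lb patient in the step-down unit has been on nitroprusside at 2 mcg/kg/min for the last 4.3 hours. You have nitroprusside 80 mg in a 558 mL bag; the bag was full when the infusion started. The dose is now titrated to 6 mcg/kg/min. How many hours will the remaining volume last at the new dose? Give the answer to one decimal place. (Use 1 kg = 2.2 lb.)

1.0 hours

Initial rate:
Weight = 201 lb ÷ 2.2 lb/kg = 91.36364 kg
Dose = 2 mcg/kg/min × 91.36364 kg = 182.7273 mcg/min
182.7273 mcg/min × 60 min/hr = 10963.64 mcg/hr
Concentration = 80 mg ÷ 558 mL = 0.1433692 mg/mL = 143.3692 mcg/mL
Rate = 10963.64 mcg/hr ÷ 143.3692 mcg/mL = 76.47136 mL/hr
Volume infused so far = 76.47136 mL/hr × 4.3 hr = 328.8269 mL
Volume remaining = 558 − 328.8269 = 229.1731 mL
New rate:
Dose = 6 mcg/kg/min × 91.36364 kg = 548.1818 mcg/min
548.1818 mcg/min × 60 min/hr = 32890.91 mcg/hr
Rate = 32890.91 mcg/hr ÷ 143.3692 mcg/mL = 229.4141 mL/hr
Time remaining = 229.1731 mL ÷ 229.4141 mL/hr = 0.9989497 hr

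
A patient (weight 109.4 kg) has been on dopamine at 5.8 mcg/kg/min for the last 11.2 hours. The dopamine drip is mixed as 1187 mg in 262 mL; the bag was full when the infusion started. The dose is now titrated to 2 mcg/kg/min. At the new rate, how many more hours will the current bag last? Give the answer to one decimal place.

Initial rate:
Dose = 5.8 mcg/kg/min × 109.4 kg = 634.52 mcg/min
634.52 mcg/min × 60 min/hr = 38071.2 mcg/hr
Concentration = 1187 mg ÷ 262 mL = 4.530534 mg/mL = 4530.534 mcg/mL
Rate = 38071.2 mcg/hr ÷ 4530.534 mcg/mL = 8.403247 mL/hr
Volume infused so far = 8.403247 mL/hr × 11.2 hr = 94.11637 mL
Volume remaining = 262 − 94.11637 = 167.8836 mL
New rate:
Dose = 2 mcg/kg/min × 109.4 kg = 218.8 mcg/min
218.8 mcg/min × 60 min/hr = 13128 mcg/hr
Rate = 13128 mcg/hr ÷ 4530.534 mcg/mL = 2.897671 mL/hr
Time remaining = 167.8836 mL ÷ 2.897671 mL/hr = 57.93743 hr

57.9 hours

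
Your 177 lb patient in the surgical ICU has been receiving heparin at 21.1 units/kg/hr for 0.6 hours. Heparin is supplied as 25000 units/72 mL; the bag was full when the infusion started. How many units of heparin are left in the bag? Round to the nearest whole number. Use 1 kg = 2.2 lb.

Weight = 177 lb ÷ 2.2 lb/kg = 80.45455 kg
Dose = 21.1 units/kg/hr × 80.45455 kg = 1697.591 units/hr
Concentration = 25000 units ÷ 72 mL = 347.2222 units/mL
Rate = 1697.591 units/hr ÷ 347.2222 units/mL = 4.889062 mL/hr
Volume infused = 4.889062 mL/hr × 0.6 hr = 2.933437 mL
Volume remaining = 72 − 2.933437 = 69.06656 mL
Drug remaining = 69.06656 mL × 347.2222 units/mL = 23981.45 units

23981 units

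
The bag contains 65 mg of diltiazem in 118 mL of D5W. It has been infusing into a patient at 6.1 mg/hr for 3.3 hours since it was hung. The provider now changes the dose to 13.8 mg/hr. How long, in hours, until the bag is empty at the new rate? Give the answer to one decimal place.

Initial rate:
Concentration = 65 mg ÷ 118 mL = 0.5508475 mg/mL
Rate = 6.1 mg/hr ÷ 0.5508475 mg/mL = 11.07385 mL/hr
Volume infused so far = 11.07385 mL/hr × 3.3 hr = 36.54369 mL
Volume remaining = 118 − 36.54369 = 81.45631 mL
New rate:
Rate = 13.8 mg/hr ÷ 0.5508475 mg/mL = 25.05231 mL/hr
Time remaining = 81.45631 mL ÷ 25.05231 mL/hr = 3.251449 hr

3.3 hours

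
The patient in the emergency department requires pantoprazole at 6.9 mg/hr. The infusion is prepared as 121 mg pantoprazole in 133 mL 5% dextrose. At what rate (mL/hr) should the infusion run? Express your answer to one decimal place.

Concentration = 121 mg ÷ 133 mL = 0.9097744 mg/mL
Rate = 6.9 mg/hr ÷ 0.9097744 mg/mL = 7.584298 mL/hr

7.6 mL/hr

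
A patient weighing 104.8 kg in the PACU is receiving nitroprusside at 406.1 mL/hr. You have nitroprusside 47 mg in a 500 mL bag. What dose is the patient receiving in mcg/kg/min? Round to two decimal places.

6.07 mcg/kg/min

Concentration = 47 mg ÷ 500 mL = 0.094 mg/mL = 94 mcg/mL
Drug rate = 406.1 mL/hr × 94 mcg/mL = 38173.4 mcg/hr
38173.4 mcg/hr ÷ 60 min/hr = 636.2233 mcg/min
636.2233 mcg/min ÷ 104.8 kg = 6.070833 mcg/kg/min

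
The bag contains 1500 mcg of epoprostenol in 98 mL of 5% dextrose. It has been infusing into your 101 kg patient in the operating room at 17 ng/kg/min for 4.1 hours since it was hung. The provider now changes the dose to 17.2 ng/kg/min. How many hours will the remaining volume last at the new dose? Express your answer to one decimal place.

10.3 hours

Initial rate:
Dose = 17 ng/kg/min × 101 kg = 1717 ng/min
1717 ng/min × 60 min/hr = 103020 ng/hr
Concentration = 1500 mcg ÷ 98 mL = 15.30612 mcg/mL = 15306.12 ng/mL
Rate = 103020 ng/hr ÷ 15306.12 ng/mL = 6.73064 mL/hr
Volume infused so far = 6.73064 mL/hr × 4.1 hr = 27.59562 mL
Volume remaining = 98 − 27.59562 = 70.40438 mL
New rate:
Dose = 17.2 ng/kg/min × 101 kg = 1737.2 ng/min
1737.2 ng/min × 60 min/hr = 104232 ng/hr
Rate = 104232 ng/hr ÷ 15306.12 ng/mL = 6.809824 mL/hr
Time remaining = 70.40438 mL ÷ 6.809824 mL/hr = 10.33865 hr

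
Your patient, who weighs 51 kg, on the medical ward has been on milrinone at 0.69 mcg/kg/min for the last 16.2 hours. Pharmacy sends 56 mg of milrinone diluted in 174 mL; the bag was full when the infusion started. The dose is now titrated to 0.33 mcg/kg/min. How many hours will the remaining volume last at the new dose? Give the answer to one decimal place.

Initial rate:
Dose = 0.69 mcg/kg/min × 51 kg = 35.19 mcg/min
35.19 mcg/min × 60 min/hr = 2111.4 mcg/hr
Concentration = 56 mg ÷ 174 mL = 0.3218391 mg/mL = 321.8391 mcg/mL
Rate = 2111.4 mcg/hr ÷ 321.8391 mcg/mL = 6.560421 mL/hr
Volume infused so far = 6.560421 mL/hr × 16.2 hr = 106.2788 mL
Volume remaining = 174 − 106.2788 = 67.72117 mL
New rate:
Dose = 0.33 mcg/kg/min × 51 kg = 16.83 mcg/min
16.83 mcg/min × 60 min/hr = 1009.8 mcg/hr
Rate = 1009.8 mcg/hr ÷ 321.8391 mcg/mL = 3.137593 mL/hr
Time remaining = 67.72117 mL ÷ 3.137593 mL/hr = 21.5838 hr

21.6 hours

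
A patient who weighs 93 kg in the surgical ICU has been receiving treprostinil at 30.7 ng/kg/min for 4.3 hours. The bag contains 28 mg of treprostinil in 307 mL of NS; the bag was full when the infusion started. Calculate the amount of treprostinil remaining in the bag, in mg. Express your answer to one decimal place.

Dose = 30.7 ng/kg/min × 93 kg = 2855.1 ng/min
2855.1 ng/min × 60 min/hr = 171306 ng/hr
Concentration = 28 mg ÷ 307 mL = 0.09120521 mg/mL = 91205.21 ng/mL
Rate = 171306 ng/hr ÷ 91205.21 ng/mL = 1.878248 mL/hr
Volume infused = 1.878248 mL/hr × 4.3 hr = 8.076466 mL
Volume remaining = 307 − 8.076466 = 298.9235 mL
Drug remaining = 298.9235 mL × 91205.21 ng/mL = 27263384 ng = 27.26338 mg

27.3 mg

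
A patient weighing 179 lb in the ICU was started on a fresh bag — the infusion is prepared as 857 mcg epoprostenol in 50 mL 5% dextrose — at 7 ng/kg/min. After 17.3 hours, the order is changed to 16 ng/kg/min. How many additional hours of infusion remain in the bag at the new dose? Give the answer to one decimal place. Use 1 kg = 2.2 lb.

Initial rate:
Weight = 179 lb ÷ 2.2 lb/kg = 81.36364 kg
Dose = 7 ng/kg/min × 81.36364 kg = 569.5455 ng/min
569.5455 ng/min × 60 min/hr = 34172.73 ng/hr
Concentration = 857 mcg ÷ 50 mL = 17.14 mcg/mL = 17140 ng/mL
Rate = 34172.73 ng/hr ÷ 17140 ng/mL = 1.993741 mL/hr
Volume infused so far = 1.993741 mL/hr × 17.3 hr = 34.49173 mL
Volume remaining = 50 − 34.49173 = 15.50827 mL
New rate:
Dose = 16 ng/kg/min × 81.36364 kg = 1301.818 ng/min
1301.818 ng/min × 60 min/hr = 78109.09 ng/hr
Rate = 78109.09 ng/hr ÷ 17140 ng/mL = 4.557123 mL/hr
Time remaining = 15.50827 mL ÷ 4.557123 mL/hr = 3.403084 hr

3.4 hours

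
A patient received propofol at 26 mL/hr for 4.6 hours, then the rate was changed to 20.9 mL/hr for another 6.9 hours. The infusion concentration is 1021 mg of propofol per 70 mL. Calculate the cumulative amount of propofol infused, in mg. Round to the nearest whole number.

3848 mg

Concentration = 1021 mg ÷ 70 mL = 14.58571 mg/mL
Stage 1: 26 mL/hr × 4.6 hr = 119.6 mL → 119.6 mL × 14.58571 mg/mL = 1744.451 mg
Stage 2: 20.9 mL/hr × 6.9 hr = 144.21 mL → 144.21 mL × 14.58571 mg/mL = 2103.406 mg
Total = 1744.451 + 2103.406 = 3847.857 mg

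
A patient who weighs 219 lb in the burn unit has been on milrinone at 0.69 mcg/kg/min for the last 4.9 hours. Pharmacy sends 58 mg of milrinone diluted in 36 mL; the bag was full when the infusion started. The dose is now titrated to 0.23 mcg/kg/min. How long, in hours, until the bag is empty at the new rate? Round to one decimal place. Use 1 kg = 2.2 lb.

27.5 hours

Initial rate:
Weight = 219 lb ÷ 2.2 lb/kg = 99.54545 kg
Dose = 0.69 mcg/kg/min × 99.54545 kg = 68.68636 mcg/min
68.68636 mcg/min × 60 min/hr = 4121.182 mcg/hr
Concentration = 58 mg ÷ 36 mL = 1.611111 mg/mL = 1611.111 mcg/mL
Rate = 4121.182 mcg/hr ÷ 1611.111 mcg/mL = 2.557975 mL/hr
Volume infused so far = 2.557975 mL/hr × 4.9 hr = 12.53408 mL
Volume remaining = 36 − 12.53408 = 23.46592 mL
New rate:
Dose = 0.23 mcg/kg/min × 99.54545 kg = 22.89545 mcg/min
22.89545 mcg/min × 60 min/hr = 1373.727 mcg/hr
Rate = 1373.727 mcg/hr ÷ 1611.111 mcg/mL = 0.8526583 mL/hr
Time remaining = 23.46592 mL ÷ 0.8526583 mL/hr = 27.5209 hr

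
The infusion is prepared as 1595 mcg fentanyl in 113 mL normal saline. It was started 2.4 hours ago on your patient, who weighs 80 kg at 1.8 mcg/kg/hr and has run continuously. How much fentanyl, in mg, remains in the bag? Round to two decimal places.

1.25 mg

Dose = 1.8 mcg/kg/hr × 80 kg = 144 mcg/hr
Concentration = 1595 mcg ÷ 113 mL = 14.11504 mcg/mL
Rate = 144 mcg/hr ÷ 14.11504 mcg/mL = 10.20188 mL/hr
Volume infused = 10.20188 mL/hr × 2.4 hr = 24.48451 mL
Volume remaining = 113 − 24.48451 = 88.51549 mL
Drug remaining = 88.51549 mL × 14.11504 mcg/mL = 1249.4 mcg = 1.2494 mg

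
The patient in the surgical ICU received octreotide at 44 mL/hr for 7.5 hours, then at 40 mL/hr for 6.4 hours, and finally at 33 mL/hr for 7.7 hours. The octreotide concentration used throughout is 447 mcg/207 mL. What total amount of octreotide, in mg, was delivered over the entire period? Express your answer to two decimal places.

Concentration = 447 mcg ÷ 207 mL = 2.15942 mcg/mL
Stage 1: 44 mL/hr × 7.5 hr = 330 mL → 330 mL × 2.15942 mcg/mL = 712.6087 mcg
Stage 2: 40 mL/hr × 6.4 hr = 256 mL → 256 mL × 2.15942 mcg/mL = 552.8116 mcg
Stage 3: 33 mL/hr × 7.7 hr = 254.1 mL → 254.1 mL × 2.15942 mcg/mL = 548.7087 mcg
Total = 712.6087 + 552.8116 + 548.7087 = 1814.129 mcg = 1.814129 mg

1.81 mg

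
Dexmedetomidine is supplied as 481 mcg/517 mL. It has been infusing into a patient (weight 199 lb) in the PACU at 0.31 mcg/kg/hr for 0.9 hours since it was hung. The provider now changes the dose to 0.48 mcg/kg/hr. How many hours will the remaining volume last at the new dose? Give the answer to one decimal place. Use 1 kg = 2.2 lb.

10.5 hours

Initial rate:
Weight = 199 lb ÷ 2.2 lb/kg = 90.45455 kg
Dose = 0.31 mcg/kg/hr × 90.45455 kg = 28.04091 mcg/hr
Concentration = 481 mcg ÷ 517 mL = 0.9303675 mcg/mL
Rate = 28.04091 mcg/hr ÷ 0.9303675 mcg/mL = 30.1396 mL/hr
Volume infused so far = 30.1396 mL/hr × 0.9 hr = 27.12564 mL
Volume remaining = 517 − 27.12564 = 489.8744 mL
New rate:
Dose = 0.48 mcg/kg/hr × 90.45455 kg = 43.41818 mcg/hr
Rate = 43.41818 mcg/hr ÷ 0.9303675 mcg/mL = 46.66778 mL/hr
Time remaining = 489.8744 mL ÷ 46.66778 mL/hr = 10.49706 hr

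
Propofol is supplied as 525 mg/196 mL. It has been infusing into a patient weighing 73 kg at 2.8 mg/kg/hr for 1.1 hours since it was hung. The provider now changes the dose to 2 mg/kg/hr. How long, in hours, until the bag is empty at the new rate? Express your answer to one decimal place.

2.1 hours

Initial rate:
Dose = 2.8 mg/kg/hr × 73 kg = 204.4 mg/hr
Concentration = 525 mg ÷ 196 mL = 2.678571 mg/mL
Rate = 204.4 mg/hr ÷ 2.678571 mg/mL = 76.30933 mL/hr
Volume infused so far = 76.30933 mL/hr × 1.1 hr = 83.94027 mL
Volume remaining = 196 − 83.94027 = 112.0597 mL
New rate:
Dose = 2 mg/kg/hr × 73 kg = 146 mg/hr
Rate = 146 mg/hr ÷ 2.678571 mg/mL = 54.50667 mL/hr
Time remaining = 112.0597 mL ÷ 54.50667 mL/hr = 2.05589 hr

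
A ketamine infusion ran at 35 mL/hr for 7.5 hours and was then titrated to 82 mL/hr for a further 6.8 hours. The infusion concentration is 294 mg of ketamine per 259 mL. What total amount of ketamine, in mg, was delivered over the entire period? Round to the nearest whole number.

Concentration = 294 mg ÷ 259 mL = 1.135135 mg/mL
Stage 1: 35 mL/hr × 7.5 hr = 262.5 mL → 262.5 mL × 1.135135 mg/mL = 297.973 mg
Stage 2: 82 mL/hr × 6.8 hr = 557.6 mL → 557.6 mL × 1.135135 mg/mL = 632.9514 mg
Total = 297.973 + 632.9514 = 930.9243 mg

931 mg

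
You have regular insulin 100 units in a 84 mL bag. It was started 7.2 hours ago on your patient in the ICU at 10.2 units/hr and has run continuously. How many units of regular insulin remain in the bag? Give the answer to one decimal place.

Concentration = 100 units ÷ 84 mL = 1.190476 units/mL
Rate = 10.2 units/hr ÷ 1.190476 units/mL = 8.568 mL/hr
Volume infused = 8.568 mL/hr × 7.2 hr = 61.6896 mL
Volume remaining = 84 − 61.6896 = 22.3104 mL
Drug remaining = 22.3104 mL × 1.190476 units/mL = 26.56 units

26.6 units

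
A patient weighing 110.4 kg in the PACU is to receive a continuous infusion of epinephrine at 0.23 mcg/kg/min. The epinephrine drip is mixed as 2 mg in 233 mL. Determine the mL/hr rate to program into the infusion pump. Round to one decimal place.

177.5 mL/hr

Dose = 0.23 mcg/kg/min × 110.4 kg = 25.392 mcg/min
25.392 mcg/min × 60 min/hr = 1523.52 mcg/hr
Concentration = 2 mg ÷ 233 mL = 0.008583691 mg/mL = 8.583691 mcg/mL
Rate = 1523.52 mcg/hr ÷ 8.583691 mcg/mL = 177.4901 mL/hr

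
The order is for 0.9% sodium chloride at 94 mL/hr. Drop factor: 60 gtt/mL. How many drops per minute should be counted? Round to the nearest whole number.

94 mL/hr ÷ 60 min/hr = 1.566667 mL/min
1.566667 mL/min × 60 gtt/mL = 94 gtt/min

94 gtt/min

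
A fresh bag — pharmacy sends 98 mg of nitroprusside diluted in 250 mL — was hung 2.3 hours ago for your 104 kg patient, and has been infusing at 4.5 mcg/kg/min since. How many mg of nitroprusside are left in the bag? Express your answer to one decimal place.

Dose = 4.5 mcg/kg/min × 104 kg = 468 mcg/min
468 mcg/min × 60 min/hr = 28080 mcg/hr
Concentration = 98 mg ÷ 250 mL = 0.392 mg/mL = 392 mcg/mL
Rate = 28080 mcg/hr ÷ 392 mcg/mL = 71.63265 mL/hr
Volume infused = 71.63265 mL/hr × 2.3 hr = 164.7551 mL
Volume remaining = 250 − 164.7551 = 85.2449 mL
Drug remaining = 85.2449 mL × 392 mcg/mL = 33416 mcg = 33.416 mg

33.4 mg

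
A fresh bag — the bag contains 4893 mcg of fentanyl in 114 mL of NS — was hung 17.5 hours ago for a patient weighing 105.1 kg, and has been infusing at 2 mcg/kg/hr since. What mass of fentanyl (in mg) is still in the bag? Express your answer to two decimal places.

1.21 mg

Dose = 2 mcg/kg/hr × 105.1 kg = 210.2 mcg/hr
Concentration = 4893 mcg ÷ 114 mL = 42.92105 mcg/mL
Rate = 210.2 mcg/hr ÷ 42.92105 mcg/mL = 4.897364 mL/hr
Volume infused = 4.897364 mL/hr × 17.5 hr = 85.70386 mL
Volume remaining = 114 − 85.70386 = 28.29614 mL
Drug remaining = 28.29614 mL × 42.92105 mcg/mL = 1214.5 mcg = 1.2145 mg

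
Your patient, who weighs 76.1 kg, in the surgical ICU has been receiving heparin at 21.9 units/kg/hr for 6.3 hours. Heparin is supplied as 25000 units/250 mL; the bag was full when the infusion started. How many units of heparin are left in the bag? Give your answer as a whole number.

14500 units

Dose = 21.9 units/kg/hr × 76.1 kg = 1666.59 units/hr
Concentration = 25000 units ÷ 250 mL = 100 units/mL
Rate = 1666.59 units/hr ÷ 100 units/mL = 16.6659 mL/hr
Volume infused = 16.6659 mL/hr × 6.3 hr = 104.9952 mL
Volume remaining = 250 − 104.9952 = 145.0048 mL
Drug remaining = 145.0048 mL × 100 units/mL = 14500.48 units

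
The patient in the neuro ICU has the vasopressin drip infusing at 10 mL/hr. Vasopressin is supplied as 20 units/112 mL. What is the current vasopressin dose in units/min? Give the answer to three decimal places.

Concentration = 20 units ÷ 112 mL = 0.1785714 units/mL
Drug rate = 10 mL/hr × 0.1785714 units/mL = 1.785714 units/hr
1.785714 units/hr ÷ 60 min/hr = 0.0297619 units/min

0.030 units/min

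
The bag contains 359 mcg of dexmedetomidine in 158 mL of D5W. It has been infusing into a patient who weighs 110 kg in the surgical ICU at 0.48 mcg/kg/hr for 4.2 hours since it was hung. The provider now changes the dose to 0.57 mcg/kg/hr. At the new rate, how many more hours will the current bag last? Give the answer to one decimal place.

2.2 hours

Initial rate:
Dose = 0.48 mcg/kg/hr × 110 kg = 52.8 mcg/hr
Concentration = 359 mcg ÷ 158 mL = 2.272152 mcg/mL
Rate = 52.8 mcg/hr ÷ 2.272152 mcg/mL = 23.23788 mL/hr
Volume infused so far = 23.23788 mL/hr × 4.2 hr = 97.59911 mL
Volume remaining = 158 − 97.59911 = 60.40089 mL
New rate:
Dose = 0.57 mcg/kg/hr × 110 kg = 62.7 mcg/hr
Rate = 62.7 mcg/hr ÷ 2.272152 mcg/mL = 27.59499 mL/hr
Time remaining = 60.40089 mL ÷ 27.59499 mL/hr = 2.188836 hr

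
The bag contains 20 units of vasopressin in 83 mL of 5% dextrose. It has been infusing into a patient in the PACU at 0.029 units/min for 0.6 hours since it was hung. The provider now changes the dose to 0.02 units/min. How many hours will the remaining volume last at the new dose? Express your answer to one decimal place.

Initial rate:
0.029 units/min × 60 min/hr = 1.74 units/hr
Concentration = 20 units ÷ 83 mL = 0.2409639 units/mL
Rate = 1.74 units/hr ÷ 0.2409639 units/mL = 7.221 mL/hr
Volume infused so far = 7.221 mL/hr × 0.6 hr = 4.3326 mL
Volume remaining = 83 − 4.3326 = 78.6674 mL
New rate:
0.02 units/min × 60 min/hr = 1.2 units/hr
Rate = 1.2 units/hr ÷ 0.2409639 units/mL = 4.98 mL/hr
Time remaining = 78.6674 mL ÷ 4.98 mL/hr = 15.79667 hr

15.8 hours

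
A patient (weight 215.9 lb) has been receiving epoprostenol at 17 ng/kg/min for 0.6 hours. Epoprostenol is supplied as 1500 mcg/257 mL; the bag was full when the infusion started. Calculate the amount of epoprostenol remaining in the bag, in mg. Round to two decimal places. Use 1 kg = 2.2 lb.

Weight = 215.9 lb ÷ 2.2 lb/kg = 98.13636 kg
Dose = 17 ng/kg/min × 98.13636 kg = 1668.318 ng/min
1668.318 ng/min × 60 min/hr = 100099.1 ng/hr
Concentration = 1500 mcg ÷ 257 mL = 5.836576 mcg/mL = 5836.576 ng/mL
Rate = 100099.1 ng/hr ÷ 5836.576 ng/mL = 17.15031 mL/hr
Volume infused = 17.15031 mL/hr × 0.6 hr = 10.29019 mL
Volume remaining = 257 − 10.29019 = 246.7098 mL
Drug remaining = 246.7098 mL × 5836.576 ng/mL = 1439941 ng = 1.439941 mg

1.44 mg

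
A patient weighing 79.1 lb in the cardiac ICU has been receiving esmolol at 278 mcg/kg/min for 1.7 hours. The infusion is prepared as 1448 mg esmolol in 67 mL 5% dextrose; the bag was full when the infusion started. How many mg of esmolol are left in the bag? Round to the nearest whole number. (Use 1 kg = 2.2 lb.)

428 mg

Weight = 79.1 lb ÷ 2.2 lb/kg = 35.95455 kg
Dose = 278 mcg/kg/min × 35.95455 kg = 9995.364 mcg/min
9995.364 mcg/min × 60 min/hr = 599721.8 mcg/hr
Concentration = 1448 mg ÷ 67 mL = 21.61194 mg/mL = 21611.94 mcg/mL
Rate = 599721.8 mcg/hr ÷ 21611.94 mcg/mL = 27.74956 mL/hr
Volume infused = 27.74956 mL/hr × 1.7 hr = 47.17425 mL
Volume remaining = 67 − 47.17425 = 19.82575 mL
Drug remaining = 19.82575 mL × 21611.94 mcg/mL = 428472.9 mcg = 428.4729 mg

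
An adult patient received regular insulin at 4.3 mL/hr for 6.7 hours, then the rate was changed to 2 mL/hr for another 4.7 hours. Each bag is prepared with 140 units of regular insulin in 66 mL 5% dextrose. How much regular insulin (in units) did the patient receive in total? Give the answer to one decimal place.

81.1 units

Concentration = 140 units ÷ 66 mL = 2.121212 units/mL
Stage 1: 4.3 mL/hr × 6.7 hr = 28.81 mL → 28.81 mL × 2.121212 units/mL = 61.11212 units
Stage 2: 2 mL/hr × 4.7 hr = 9.4 mL → 9.4 mL × 2.121212 units/mL = 19.93939 units
Total = 61.11212 + 19.93939 = 81.05152 units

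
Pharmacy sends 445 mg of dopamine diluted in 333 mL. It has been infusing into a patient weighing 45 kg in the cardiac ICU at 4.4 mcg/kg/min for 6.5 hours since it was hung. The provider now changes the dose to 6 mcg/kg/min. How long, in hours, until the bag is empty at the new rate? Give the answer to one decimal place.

22.7 hours

Initial rate:
Dose = 4.4 mcg/kg/min × 45 kg = 198 mcg/min
198 mcg/min × 60 min/hr = 11880 mcg/hr
Concentration = 445 mg ÷ 333 mL = 1.336336 mg/mL = 1336.336 mcg/mL
Rate = 11880 mcg/hr ÷ 1336.336 mcg/mL = 8.889978 mL/hr
Volume infused so far = 8.889978 mL/hr × 6.5 hr = 57.78485 mL
Volume remaining = 333 − 57.78485 = 275.2151 mL
New rate:
Dose = 6 mcg/kg/min × 45 kg = 270 mcg/min
270 mcg/min × 60 min/hr = 16200 mcg/hr
Rate = 16200 mcg/hr ÷ 1336.336 mcg/mL = 12.1227 mL/hr
Time remaining = 275.2151 mL ÷ 12.1227 mL/hr = 22.70247 hr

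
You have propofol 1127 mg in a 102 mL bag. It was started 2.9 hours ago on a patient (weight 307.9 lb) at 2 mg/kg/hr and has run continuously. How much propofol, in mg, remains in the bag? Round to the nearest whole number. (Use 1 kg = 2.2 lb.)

Weight = 307.9 lb ÷ 2.2 lb/kg = 139.9545 kg
Dose = 2 mg/kg/hr × 139.9545 kg = 279.9091 mg/hr
Concentration = 1127 mg ÷ 102 mL = 11.04902 mg/mL
Rate = 279.9091 mg/hr ÷ 11.04902 mg/mL = 25.33339 mL/hr
Volume infused = 25.33339 mL/hr × 2.9 hr = 73.46682 mL
Volume remaining = 102 − 73.46682 = 28.53318 mL
Drug remaining = 28.53318 mL × 11.04902 mg/mL = 315.2636 mg

315 mg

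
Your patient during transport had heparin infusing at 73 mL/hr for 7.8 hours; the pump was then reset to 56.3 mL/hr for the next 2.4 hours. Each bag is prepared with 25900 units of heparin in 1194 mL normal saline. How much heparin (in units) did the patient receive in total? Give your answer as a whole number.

15282 units

Concentration = 25900 units ÷ 1194 mL = 21.69179 units/mL
Stage 1: 73 mL/hr × 7.8 hr = 569.4 mL → 569.4 mL × 21.69179 units/mL = 12351.31 units
Stage 2: 56.3 mL/hr × 2.4 hr = 135.12 mL → 135.12 mL × 21.69179 units/mL = 2930.995 units
Total = 12351.31 + 2930.995 = 15282.3 units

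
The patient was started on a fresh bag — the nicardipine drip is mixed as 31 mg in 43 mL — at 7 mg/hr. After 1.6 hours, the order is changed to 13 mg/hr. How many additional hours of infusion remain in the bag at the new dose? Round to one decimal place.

1.5 hours

Initial rate:
Concentration = 31 mg ÷ 43 mL = 0.7209302 mg/mL
Rate = 7 mg/hr ÷ 0.7209302 mg/mL = 9.709677 mL/hr
Volume infused so far = 9.709677 mL/hr × 1.6 hr = 15.53548 mL
Volume remaining = 43 − 15.53548 = 27.46452 mL
New rate:
Rate = 13 mg/hr ÷ 0.7209302 mg/mL = 18.03226 mL/hr
Time remaining = 27.46452 mL ÷ 18.03226 mL/hr = 1.523077 hr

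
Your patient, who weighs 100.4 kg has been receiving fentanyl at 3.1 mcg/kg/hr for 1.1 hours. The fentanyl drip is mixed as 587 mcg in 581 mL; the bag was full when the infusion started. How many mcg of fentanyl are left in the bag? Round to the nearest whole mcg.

Dose = 3.1 mcg/kg/hr × 100.4 kg = 311.24 mcg/hr
Concentration = 587 mcg ÷ 581 mL = 1.010327 mcg/mL
Rate = 311.24 mcg/hr ÷ 1.010327 mcg/mL = 308.0587 mL/hr
Volume infused = 308.0587 mL/hr × 1.1 hr = 338.8645 mL
Volume remaining = 581 − 338.8645 = 242.1355 mL
Drug remaining = 242.1355 mL × 1.010327 mcg/mL = 244.636 mcg

245 mcg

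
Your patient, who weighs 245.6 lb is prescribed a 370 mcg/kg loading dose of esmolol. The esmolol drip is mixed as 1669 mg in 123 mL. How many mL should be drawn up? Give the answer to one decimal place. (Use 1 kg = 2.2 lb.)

Weight = 245.6 lb ÷ 2.2 lb/kg = 111.6364 kg
Dose = 370 mcg/kg × 111.6364 kg = 41305.45 mcg
Concentration = 1669 mg ÷ 123 mL = 13.56911 mg/mL = 13569.11 mcg/mL
Volume = 41305.45 mcg ÷ 13569.11 mcg/mL = 3.044081 mL

3.0 mL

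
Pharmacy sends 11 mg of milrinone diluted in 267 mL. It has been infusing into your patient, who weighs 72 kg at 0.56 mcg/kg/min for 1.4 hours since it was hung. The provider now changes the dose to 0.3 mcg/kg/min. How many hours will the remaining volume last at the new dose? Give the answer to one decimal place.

5.9 hours

Initial rate:
Dose = 0.56 mcg/kg/min × 72 kg = 40.32 mcg/min
40.32 mcg/min × 60 min/hr = 2419.2 mcg/hr
Concentration = 11 mg ÷ 267 mL = 0.0411985 mg/mL = 41.1985 mcg/mL
Rate = 2419.2 mcg/hr ÷ 41.1985 mcg/mL = 58.72058 mL/hr
Volume infused so far = 58.72058 mL/hr × 1.4 hr = 82.20881 mL
Volume remaining = 267 − 82.20881 = 184.7912 mL
New rate:
Dose = 0.3 mcg/kg/min × 72 kg = 21.6 mcg/min
21.6 mcg/min × 60 min/hr = 1296 mcg/hr
Rate = 1296 mcg/hr ÷ 41.1985 mcg/mL = 31.45745 mL/hr
Time remaining = 184.7912 mL ÷ 31.45745 mL/hr = 5.874321 hr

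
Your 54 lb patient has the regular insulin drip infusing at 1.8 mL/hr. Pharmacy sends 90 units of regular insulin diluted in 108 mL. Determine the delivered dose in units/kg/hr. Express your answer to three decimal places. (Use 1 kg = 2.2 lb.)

Weight = 54 lb ÷ 2.2 lb/kg = 24.54545 kg
Concentration = 90 units ÷ 108 mL = 0.8333333 units/mL
Drug rate = 1.8 mL/hr × 0.8333333 units/mL = 1.5 units/hr
1.5 units/hr ÷ 24.54545 kg = 0.06111111 units/kg/hr

0.061 units/kg/hr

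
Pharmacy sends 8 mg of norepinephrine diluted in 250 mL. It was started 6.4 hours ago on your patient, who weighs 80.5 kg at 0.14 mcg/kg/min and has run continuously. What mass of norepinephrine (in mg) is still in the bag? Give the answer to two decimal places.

Dose = 0.14 mcg/kg/min × 80.5 kg = 11.27 mcg/min
11.27 mcg/min × 60 min/hr = 676.2 mcg/hr
Concentration = 8 mg ÷ 250 mL = 0.032 mg/mL = 32 mcg/mL
Rate = 676.2 mcg/hr ÷ 32 mcg/mL = 21.13125 mL/hr
Volume infused = 21.13125 mL/hr × 6.4 hr = 135.24 mL
Volume remaining = 250 − 135.24 = 114.76 mL
Drug remaining = 114.76 mL × 32 mcg/mL = 3672.32 mcg = 3.67232 mg

3.67 mg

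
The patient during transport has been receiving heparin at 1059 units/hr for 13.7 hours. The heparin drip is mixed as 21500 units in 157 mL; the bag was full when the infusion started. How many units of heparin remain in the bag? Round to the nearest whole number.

6992 units

Concentration = 21500 units ÷ 157 mL = 136.9427 units/mL
Rate = 1059 units/hr ÷ 136.9427 units/mL = 7.733163 mL/hr
Volume infused = 7.733163 mL/hr × 13.7 hr = 105.9443 mL
Volume remaining = 157 − 105.9443 = 51.05567 mL
Drug remaining = 51.05567 mL × 136.9427 units/mL = 6991.7 units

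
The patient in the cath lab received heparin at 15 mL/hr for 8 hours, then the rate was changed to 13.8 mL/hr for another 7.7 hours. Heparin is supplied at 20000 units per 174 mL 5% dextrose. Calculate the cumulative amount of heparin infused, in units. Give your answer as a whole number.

Concentration = 20000 units ÷ 174 mL = 114.9425 units/mL
Stage 1: 15 mL/hr × 8 hr = 120 mL → 120 mL × 114.9425 units/mL = 13793.1 units
Stage 2: 13.8 mL/hr × 7.7 hr = 106.26 mL → 106.26 mL × 114.9425 units/mL = 12213.79 units
Total = 13793.1 + 12213.79 = 26006.9 units

26007 units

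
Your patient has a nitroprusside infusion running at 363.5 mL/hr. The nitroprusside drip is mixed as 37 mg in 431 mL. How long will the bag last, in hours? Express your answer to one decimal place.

1.2 hours

Duration = 431 mL ÷ 363.5 mL/hr = 1.185695 hr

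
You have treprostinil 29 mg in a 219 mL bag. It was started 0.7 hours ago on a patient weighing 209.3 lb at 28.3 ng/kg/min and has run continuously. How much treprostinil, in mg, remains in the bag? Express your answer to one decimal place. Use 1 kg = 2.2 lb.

28.9 mg

Weight = 209.3 lb ÷ 2.2 lb/kg = 95.13636 kg
Dose = 28.3 ng/kg/min × 95.13636 kg = 2692.359 ng/min
2692.359 ng/min × 60 min/hr = 161541.5 ng/hr
Concentration = 29 mg ÷ 219 mL = 0.1324201 mg/mL = 132420.1 ng/mL
Rate = 161541.5 ng/hr ÷ 132420.1 ng/mL = 1.219917 mL/hr
Volume infused = 1.219917 mL/hr × 0.7 hr = 0.853942 mL
Volume remaining = 219 − 0.853942 = 218.1461 mL
Drug remaining = 218.1461 mL × 132420.1 ng/mL = 28886921 ng = 28.88692 mg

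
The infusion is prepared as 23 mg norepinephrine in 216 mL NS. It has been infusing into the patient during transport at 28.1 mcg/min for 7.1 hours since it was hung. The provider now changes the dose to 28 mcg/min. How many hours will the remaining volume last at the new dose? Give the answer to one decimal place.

6.6 hours

Initial rate:
28.1 mcg/min × 60 min/hr = 1686 mcg/hr
Concentration = 23 mg ÷ 216 mL = 0.1064815 mg/mL = 106.4815 mcg/mL
Rate = 1686 mcg/hr ÷ 106.4815 mcg/mL = 15.83374 mL/hr
Volume infused so far = 15.83374 mL/hr × 7.1 hr = 112.4195 mL
Volume remaining = 216 − 112.4195 = 103.5805 mL
New rate:
28 mcg/min × 60 min/hr = 1680 mcg/hr
Rate = 1680 mcg/hr ÷ 106.4815 mcg/mL = 15.77739 mL/hr
Time remaining = 103.5805 mL ÷ 15.77739 mL/hr = 6.565119 hr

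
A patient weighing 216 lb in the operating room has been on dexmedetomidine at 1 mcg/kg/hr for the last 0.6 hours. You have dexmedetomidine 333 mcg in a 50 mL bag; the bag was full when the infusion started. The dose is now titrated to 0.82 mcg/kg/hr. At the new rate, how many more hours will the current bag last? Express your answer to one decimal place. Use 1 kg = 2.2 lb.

3.4 hours

Initial rate:
Weight = 216 lb ÷ 2.2 lb/kg = 98.18182 kg
Dose = 1 mcg/kg/hr × 98.18182 kg = 98.18182 mcg/hr
Concentration = 333 mcg ÷ 50 mL = 6.66 mcg/mL
Rate = 98.18182 mcg/hr ÷ 6.66 mcg/mL = 14.74201 mL/hr
Volume infused so far = 14.74201 mL/hr × 0.6 hr = 8.845209 mL
Volume remaining = 50 − 8.845209 = 41.15479 mL
New rate:
Dose = 0.82 mcg/kg/hr × 98.18182 kg = 80.50909 mcg/hr
Rate = 80.50909 mcg/hr ÷ 6.66 mcg/mL = 12.08845 mL/hr
Time remaining = 41.15479 mL ÷ 12.08845 mL/hr = 3.404472 hr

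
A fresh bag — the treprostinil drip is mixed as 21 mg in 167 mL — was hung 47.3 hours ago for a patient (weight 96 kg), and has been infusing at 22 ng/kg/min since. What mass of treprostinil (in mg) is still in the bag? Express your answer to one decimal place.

15.0 mg

Dose = 22 ng/kg/min × 96 kg = 2112 ng/min
2112 ng/min × 60 min/hr = 126720 ng/hr
Concentration = 21 mg ÷ 167 mL = 0.1257485 mg/mL = 125748.5 ng/mL
Rate = 126720 ng/hr ÷ 125748.5 ng/mL = 1.007726 mL/hr
Volume infused = 1.007726 mL/hr × 47.3 hr = 47.66543 mL
Volume remaining = 167 − 47.66543 = 119.3346 mL
Drug remaining = 119.3346 mL × 125748.5 ng/mL = 15006144 ng = 15.00614 mg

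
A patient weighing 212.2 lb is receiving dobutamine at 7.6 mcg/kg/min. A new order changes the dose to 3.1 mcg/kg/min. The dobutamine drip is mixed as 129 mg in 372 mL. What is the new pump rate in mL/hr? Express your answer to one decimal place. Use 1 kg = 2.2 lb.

Weight = 212.2 lb ÷ 2.2 lb/kg = 96.45455 kg
Dose = 3.1 mcg/kg/min × 96.45455 kg = 299.0091 mcg/min
299.0091 mcg/min × 60 min/hr = 17940.55 mcg/hr
Concentration = 129 mg ÷ 372 mL = 0.3467742 mg/mL = 346.7742 mcg/mL
Rate = 17940.55 mcg/hr ÷ 346.7742 mcg/mL = 51.73553 mL/hr

51.7 mL/hr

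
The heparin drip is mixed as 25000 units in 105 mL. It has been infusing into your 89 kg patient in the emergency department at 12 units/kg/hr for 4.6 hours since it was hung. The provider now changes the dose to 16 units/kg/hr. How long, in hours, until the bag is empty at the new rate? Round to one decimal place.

14.1 hours

Initial rate:
Dose = 12 units/kg/hr × 89 kg = 1068 units/hr
Concentration = 25000 units ÷ 105 mL = 238.0952 units/mL
Rate = 1068 units/hr ÷ 238.0952 units/mL = 4.4856 mL/hr
Volume infused so far = 4.4856 mL/hr × 4.6 hr = 20.63376 mL
Volume remaining = 105 − 20.63376 = 84.36624 mL
New rate:
Dose = 16 units/kg/hr × 89 kg = 1424 units/hr
Rate = 1424 units/hr ÷ 238.0952 units/mL = 5.9808 mL/hr
Time remaining = 84.36624 mL ÷ 5.9808 mL/hr = 14.10618 hr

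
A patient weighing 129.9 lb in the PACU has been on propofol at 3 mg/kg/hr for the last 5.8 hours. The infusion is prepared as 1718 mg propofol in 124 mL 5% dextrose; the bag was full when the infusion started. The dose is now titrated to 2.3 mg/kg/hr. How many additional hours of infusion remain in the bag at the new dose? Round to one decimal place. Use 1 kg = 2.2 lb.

5.1 hours

Initial rate:
Weight = 129.9 lb ÷ 2.2 lb/kg = 59.04545 kg
Dose = 3 mg/kg/hr × 59.04545 kg = 177.1364 mg/hr
Concentration = 1718 mg ÷ 124 mL = 13.85484 mg/mL
Rate = 177.1364 mg/hr ÷ 13.85484 mg/mL = 12.78516 mL/hr
Volume infused so far = 12.78516 mL/hr × 5.8 hr = 74.15394 mL
Volume remaining = 124 − 74.15394 = 49.84606 mL
New rate:
Dose = 2.3 mg/kg/hr × 59.04545 kg = 135.8045 mg/hr
Rate = 135.8045 mg/hr ÷ 13.85484 mg/mL = 9.801958 mL/hr
Time remaining = 49.84606 mL ÷ 9.801958 mL/hr = 5.085316 hr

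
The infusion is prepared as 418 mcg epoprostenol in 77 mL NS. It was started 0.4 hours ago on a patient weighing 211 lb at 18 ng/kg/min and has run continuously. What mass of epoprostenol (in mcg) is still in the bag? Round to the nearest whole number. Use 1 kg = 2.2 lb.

Weight = 211 lb ÷ 2.2 lb/kg = 95.90909 kg
Dose = 18 ng/kg/min × 95.90909 kg = 1726.364 ng/min
1726.364 ng/min × 60 min/hr = 103581.8 ng/hr
Concentration = 418 mcg ÷ 77 mL = 5.428571 mcg/mL = 5428.571 ng/mL
Rate = 103581.8 ng/hr ÷ 5428.571 ng/mL = 19.08086 mL/hr
Volume infused = 19.08086 mL/hr × 0.4 hr = 7.632344 mL
Volume remaining = 77 − 7.632344 = 69.36766 mL
Drug remaining = 69.36766 mL × 5428.571 ng/mL = 376567.3 ng = 376.5673 mcg

377 mcg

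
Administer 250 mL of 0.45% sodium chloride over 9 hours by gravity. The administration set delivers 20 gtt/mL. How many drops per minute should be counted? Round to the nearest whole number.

9 gtt/min

250 mL ÷ (9 hr × 60 = 540 min) = 0.462963 mL/min
0.462963 mL/min × 20 gtt/mL = 9.259259 gtt/min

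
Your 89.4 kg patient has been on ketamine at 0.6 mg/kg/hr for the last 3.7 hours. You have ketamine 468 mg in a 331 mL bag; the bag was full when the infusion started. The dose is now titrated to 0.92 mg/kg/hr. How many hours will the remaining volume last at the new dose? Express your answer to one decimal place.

Initial rate:
Dose = 0.6 mg/kg/hr × 89.4 kg = 53.64 mg/hr
Concentration = 468 mg ÷ 331 mL = 1.413897 mg/mL
Rate = 53.64 mg/hr ÷ 1.413897 mg/mL = 37.93769 mL/hr
Volume infused so far = 37.93769 mL/hr × 3.7 hr = 140.3695 mL
Volume remaining = 331 − 140.3695 = 190.6305 mL
New rate:
Dose = 0.92 mg/kg/hr × 89.4 kg = 82.248 mg/hr
Rate = 82.248 mg/hr ÷ 1.413897 mg/mL = 58.17113 mL/hr
Time remaining = 190.6305 mL ÷ 58.17113 mL/hr = 3.277064 hr

3.3 hours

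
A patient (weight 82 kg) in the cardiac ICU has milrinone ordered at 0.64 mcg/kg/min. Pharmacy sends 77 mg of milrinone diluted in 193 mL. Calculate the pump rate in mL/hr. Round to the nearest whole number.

Dose = 0.64 mcg/kg/min × 82 kg = 52.48 mcg/min
52.48 mcg/min × 60 min/hr = 3148.8 mcg/hr
Concentration = 77 mg ÷ 193 mL = 0.3989637 mg/mL = 398.9637 mcg/mL
Rate = 3148.8 mcg/hr ÷ 398.9637 mcg/mL = 7.892447 mL/hr

8 mL/hr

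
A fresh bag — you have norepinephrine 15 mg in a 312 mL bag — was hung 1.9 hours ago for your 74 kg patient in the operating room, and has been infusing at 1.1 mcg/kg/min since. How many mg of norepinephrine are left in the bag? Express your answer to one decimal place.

Dose = 1.1 mcg/kg/min × 74 kg = 81.4 mcg/min
81.4 mcg/min × 60 min/hr = 4884 mcg/hr
Concentration = 15 mg ÷ 312 mL = 0.04807692 mg/mL = 48.07692 mcg/mL
Rate = 4884 mcg/hr ÷ 48.07692 mcg/mL = 101.5872 mL/hr
Volume infused = 101.5872 mL/hr × 1.9 hr = 193.0157 mL
Volume remaining = 312 − 193.0157 = 118.9843 mL
Drug remaining = 118.9843 mL × 48.07692 mcg/mL = 5720.4 mcg = 5.7204 mg

5.7 mg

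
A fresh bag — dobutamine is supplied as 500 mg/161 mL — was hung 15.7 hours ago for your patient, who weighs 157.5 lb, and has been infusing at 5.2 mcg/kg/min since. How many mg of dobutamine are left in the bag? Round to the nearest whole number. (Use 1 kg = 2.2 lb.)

Weight = 157.5 lb ÷ 2.2 lb/kg = 71.59091 kg
Dose = 5.2 mcg/kg/min × 71.59091 kg = 372.2727 mcg/min
372.2727 mcg/min × 60 min/hr = 22336.36 mcg/hr
Concentration = 500 mg ÷ 161 mL = 3.10559 mg/mL = 3105.59 mcg/mL
Rate = 22336.36 mcg/hr ÷ 3105.59 mcg/mL = 7.192309 mL/hr
Volume infused = 7.192309 mL/hr × 15.7 hr = 112.9193 mL
Volume remaining = 161 − 112.9193 = 48.08075 mL
Drug remaining = 48.08075 mL × 3105.59 mcg/mL = 149319.1 mcg = 149.3191 mg

149 mg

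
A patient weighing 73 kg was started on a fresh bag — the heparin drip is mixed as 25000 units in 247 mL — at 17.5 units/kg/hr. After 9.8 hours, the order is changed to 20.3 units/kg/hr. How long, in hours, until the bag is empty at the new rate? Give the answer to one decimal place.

8.4 hours

Initial rate:
Dose = 17.5 units/kg/hr × 73 kg = 1277.5 units/hr
Concentration = 25000 units ÷ 247 mL = 101.2146 units/mL
Rate = 1277.5 units/hr ÷ 101.2146 units/mL = 12.6217 mL/hr
Volume infused so far = 12.6217 mL/hr × 9.8 hr = 123.6927 mL
Volume remaining = 247 − 123.6927 = 123.3073 mL
New rate:
Dose = 20.3 units/kg/hr × 73 kg = 1481.9 units/hr
Rate = 1481.9 units/hr ÷ 101.2146 units/mL = 14.64117 mL/hr
Time remaining = 123.3073 mL ÷ 14.64117 mL/hr = 8.421958 hr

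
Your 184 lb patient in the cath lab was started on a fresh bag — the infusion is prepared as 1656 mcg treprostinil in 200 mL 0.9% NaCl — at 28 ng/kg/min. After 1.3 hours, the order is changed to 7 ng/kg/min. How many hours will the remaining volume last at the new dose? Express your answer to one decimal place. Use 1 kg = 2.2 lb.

41.9 hours

Initial rate:
Weight = 184 lb ÷ 2.2 lb/kg = 83.63636 kg
Dose = 28 ng/kg/min × 83.63636 kg = 2341.818 ng/min
2341.818 ng/min × 60 min/hr = 140509.1 ng/hr
Concentration = 1656 mcg ÷ 200 mL = 8.28 mcg/mL = 8280 ng/mL
Rate = 140509.1 ng/hr ÷ 8280 ng/mL = 16.9697 mL/hr
Volume infused so far = 16.9697 mL/hr × 1.3 hr = 22.06061 mL
Volume remaining = 200 − 22.06061 = 177.9394 mL
New rate:
Dose = 7 ng/kg/min × 83.63636 kg = 585.4545 ng/min
585.4545 ng/min × 60 min/hr = 35127.27 ng/hr
Rate = 35127.27 ng/hr ÷ 8280 ng/mL = 4.242424 mL/hr
Time remaining = 177.9394 mL ÷ 4.242424 mL/hr = 41.94286 hr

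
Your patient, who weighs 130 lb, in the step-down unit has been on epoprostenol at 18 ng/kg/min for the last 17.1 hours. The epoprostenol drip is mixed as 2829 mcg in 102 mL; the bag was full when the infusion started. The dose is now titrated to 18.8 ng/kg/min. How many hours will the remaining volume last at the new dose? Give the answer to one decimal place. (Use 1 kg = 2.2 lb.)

Initial rate:
Weight = 130 lb ÷ 2.2 lb/kg = 59.09091 kg
Dose = 18 ng/kg/min × 59.09091 kg = 1063.636 ng/min
1063.636 ng/min × 60 min/hr = 63818.18 ng/hr
Concentration = 2829 mcg ÷ 102 mL = 27.73529 mcg/mL = 27735.29 ng/mL
Rate = 63818.18 ng/hr ÷ 27735.29 ng/mL = 2.300974 mL/hr
Volume infused so far = 2.300974 mL/hr × 17.1 hr = 39.34665 mL
Volume remaining = 102 − 39.34665 = 62.65335 mL
New rate:
Dose = 18.8 ng/kg/min × 59.09091 kg = 1110.909 ng/min
1110.909 ng/min × 60 min/hr = 66654.55 ng/hr
Rate = 66654.55 ng/hr ÷ 27735.29 ng/mL = 2.403239 mL/hr
Time remaining = 62.65335 mL ÷ 2.403239 mL/hr = 26.07038 hr

26.1 hours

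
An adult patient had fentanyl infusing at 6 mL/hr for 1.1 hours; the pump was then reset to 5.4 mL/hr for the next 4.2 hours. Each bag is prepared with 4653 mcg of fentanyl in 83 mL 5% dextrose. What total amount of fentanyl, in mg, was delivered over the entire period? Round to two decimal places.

Concentration = 4653 mcg ÷ 83 mL = 56.06024 mcg/mL
Stage 1: 6 mL/hr × 1.1 hr = 6.6 mL → 6.6 mL × 56.06024 mcg/mL = 369.9976 mcg
Stage 2: 5.4 mL/hr × 4.2 hr = 22.68 mL → 22.68 mL × 56.06024 mcg/mL = 1271.446 mcg
Total = 369.9976 + 1271.446 = 1641.444 mcg = 1.641444 mg

1.64 mg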